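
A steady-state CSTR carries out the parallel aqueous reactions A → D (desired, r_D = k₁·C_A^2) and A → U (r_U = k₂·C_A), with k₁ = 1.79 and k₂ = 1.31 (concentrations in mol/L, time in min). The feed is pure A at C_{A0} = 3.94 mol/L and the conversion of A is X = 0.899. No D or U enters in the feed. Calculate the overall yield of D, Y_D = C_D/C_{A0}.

0.317

Exit C_A = C_{A0}(1−X) = 3.94×0.101 = 0.3979 mol/L.
In a CSTR the entire volume is at exit conditions, so r_D = 1.79×0.3979^2 = 0.2835 and r_U = 1.31×0.3979 = 0.5213.
Fraction of consumed A going to D: r_D/(r_D+r_U) = 0.3522.
C_D = 0.3522·C_{A0}·X = 0.3522×3.94×0.899 = 1.25 mol/L; Y_D = C_D/C_{A0} = 0.317.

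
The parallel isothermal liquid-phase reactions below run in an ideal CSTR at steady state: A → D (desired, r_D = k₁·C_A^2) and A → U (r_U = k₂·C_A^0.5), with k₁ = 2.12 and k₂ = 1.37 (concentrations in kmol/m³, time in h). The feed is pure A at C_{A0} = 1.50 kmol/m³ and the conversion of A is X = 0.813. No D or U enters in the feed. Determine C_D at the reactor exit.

Exit C_A = C_{A0}(1−X) = 1.50×0.187 = 0.2805 kmol/m³.
Rates in a CSTR are evaluated at the outlet concentration: r_D = 2.12×0.2805^2 = 0.1668, r_U = 1.37×0.2805^0.5 = 0.7256.
Fraction of consumed A going to D: r_D/(r_D+r_U) = 0.1869.
C_D = 0.1869·C_{A0}·X = 0.1869×1.50×0.813 = 0.228 kmol/m³.

0.228 kmol/m³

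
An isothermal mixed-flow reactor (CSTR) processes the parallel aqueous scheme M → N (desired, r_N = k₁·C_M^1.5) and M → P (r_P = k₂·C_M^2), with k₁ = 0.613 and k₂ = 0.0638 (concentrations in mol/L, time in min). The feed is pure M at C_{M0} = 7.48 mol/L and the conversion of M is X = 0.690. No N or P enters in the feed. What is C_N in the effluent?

Exit C_M = C_{M0}(1−X) = 7.48×0.310 = 2.319 mol/L.
Rates in a CSTR are evaluated at the outlet concentration: r_N = 0.613×2.319^1.5 = 2.164, r_P = 0.0638×2.319^2 = 0.3430.
Fraction of consumed M going to N: r_N/(r_N+r_P) = 0.8632.
C_N = 0.8632·C_{M0}·X = 0.8632×7.48×0.690 = 4.46 mol/L.

4.46 mol/L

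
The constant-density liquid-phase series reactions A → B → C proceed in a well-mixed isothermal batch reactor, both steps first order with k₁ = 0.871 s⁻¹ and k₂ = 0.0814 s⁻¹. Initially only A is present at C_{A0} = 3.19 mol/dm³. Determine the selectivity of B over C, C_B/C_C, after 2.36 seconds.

The intermediate concentration in a first-order A→B→C sequence is C_B = k₁C_{A0}(e^(−k₁t) − e^(−k₂t))/(k₂−k₁).
e^(−k₁t) = e^(−0.871×2.36) = e^(−2.056) = 0.1280; e^(−k₂t) = e^(−0.1921) = 0.8252.
C_B = 0.871×3.19/(0.0814−0.871) × (0.1280−0.8252) = (-3.519)×(-0.6972) = 2.453 mol/dm³.
C_A = C_{A0}e^(−k₁t) = 0.4084 mol/dm³, so C_C = C_{A0}−C_A−C_B = 0.3283 mol/dm³; C_B/C_C = 7.47.

7.47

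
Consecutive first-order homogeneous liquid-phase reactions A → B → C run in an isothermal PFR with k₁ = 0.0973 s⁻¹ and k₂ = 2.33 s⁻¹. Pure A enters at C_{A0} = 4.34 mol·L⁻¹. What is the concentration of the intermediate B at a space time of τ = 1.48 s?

For first-order series with pure A initially, C_B(τ) = k₁C_{A0}/(k₂−k₁)·(e^(−k₁τ) − e^(−k₂τ)).
e^(−k₁τ) = e^(−0.0973×1.48) = e^(−0.1440) = 0.8659; e^(−k₂τ) = e^(−3.448) = 0.03180.
C_B = 0.0973×4.34/(2.33−0.0973) × (0.8659−0.03180) = 0.1891×0.8341 = 0.1578 mol·L⁻¹.

0.158 mol·L⁻¹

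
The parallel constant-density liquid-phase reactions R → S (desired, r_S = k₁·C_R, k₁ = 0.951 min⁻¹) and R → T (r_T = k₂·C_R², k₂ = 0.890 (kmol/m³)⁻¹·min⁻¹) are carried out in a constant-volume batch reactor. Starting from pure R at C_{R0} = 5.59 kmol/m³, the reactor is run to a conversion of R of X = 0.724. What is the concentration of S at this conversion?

C_R = C_{R0}(1−X) = 1.543 kmol/m³.
Along a PFR/batch, dC_S/dC_R = −r_S/(r_S+r_T) = −k₁/(k₁+k₂·C_R).
Integrating from C_{R0} to C_R: C_S = (0.951/0.890)·ln[(0.951+0.890·5.59)/(0.951+0.890·1.54)] = 1.069·ln(5.926/2.324) = 1.000 kmol/m³.

1.00 kmol/m³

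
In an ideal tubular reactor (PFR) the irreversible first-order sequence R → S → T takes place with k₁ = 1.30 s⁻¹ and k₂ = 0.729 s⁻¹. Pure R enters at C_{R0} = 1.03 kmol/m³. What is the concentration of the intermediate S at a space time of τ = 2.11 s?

For first-order series with pure R initially, C_S(τ) = k₁C_{R0}/(k₂−k₁)·(e^(−k₁τ) − e^(−k₂τ)).
e^(−k₁τ) = e^(−1.30×2.11) = e^(−2.743) = 0.06438; e^(−k₂τ) = e^(−1.538) = 0.2148.
C_S = 1.30×1.03/(0.729−1.30) × (0.06438−0.2148) = (-2.345)×(-0.1504) = 0.3527 kmol/m³.

0.353 kmol/m³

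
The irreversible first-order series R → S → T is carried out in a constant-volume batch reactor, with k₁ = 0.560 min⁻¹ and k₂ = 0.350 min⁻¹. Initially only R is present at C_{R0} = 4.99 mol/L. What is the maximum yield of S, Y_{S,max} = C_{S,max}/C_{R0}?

Evaluating C_S at t_opt = ln(k₂/k₁)/(k₂−k₁) gives C_{S,max}/C_{R0} = (k₁/k₂)^[k₂/(k₂−k₁)].
= (0.560/0.350)^(0.350/(0.350−0.560)) = (1.600)^(-1.667) = 0.4569.

0.457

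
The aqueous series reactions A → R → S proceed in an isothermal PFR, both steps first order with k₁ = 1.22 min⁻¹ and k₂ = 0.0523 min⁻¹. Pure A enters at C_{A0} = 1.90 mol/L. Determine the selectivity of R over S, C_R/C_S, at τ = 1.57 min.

18.3

Solving the coupled first-order balances gives C_R(τ) = [k₁/(k₂−k₁)]·C_{A0}·(e^(−k₁τ) − e^(−k₂τ)).
e^(−k₁τ) = e^(−1.22×1.57) = e^(−1.915) = 0.1473; e^(−k₂τ) = e^(−0.08211) = 0.9212.
C_R = 1.22×1.90/(0.0523−1.22) × (0.1473−0.9212) = (-1.985)×(-0.7739) = 1.536 mol/L.
C_A = C_{A0}e^(−k₁τ) = 0.2798 mol/L, so C_S = C_{A0}−C_A−C_R = 0.08392 mol/L; C_R/C_S = 18.3.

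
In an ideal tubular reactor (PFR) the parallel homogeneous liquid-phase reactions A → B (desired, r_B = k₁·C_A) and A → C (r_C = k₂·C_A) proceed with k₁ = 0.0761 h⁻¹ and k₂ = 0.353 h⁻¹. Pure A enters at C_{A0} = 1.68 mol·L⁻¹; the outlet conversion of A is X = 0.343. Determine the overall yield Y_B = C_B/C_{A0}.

0.0608

C_A = C_{A0}(1−X) = 1.104 mol·L⁻¹.
Both paths are first order in A, so the instantaneous fraction to B is constant: dC_B/d(−C_A) = k₁/(k₁+k₂) = 0.1773.
C_B = 0.1773·(C_{A0}−C_A) = 0.1773×0.5762 = 0.102 mol·L⁻¹.
Y_B = C_B/C_{A0} = 0.1022/1.68 = 0.0608.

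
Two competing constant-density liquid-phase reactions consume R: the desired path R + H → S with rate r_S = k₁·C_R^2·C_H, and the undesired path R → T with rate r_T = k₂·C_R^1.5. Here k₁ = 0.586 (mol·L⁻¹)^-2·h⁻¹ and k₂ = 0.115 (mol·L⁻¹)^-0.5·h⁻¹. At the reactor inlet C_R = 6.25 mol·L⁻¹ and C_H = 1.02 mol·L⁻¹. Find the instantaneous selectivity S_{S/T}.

13.0

S_{S/T} = r_S/r_T = (k₁·C_R^2·C_H)/(k₂·C_R^1.5) = (k₁/k₂)·C_R^0.5·C_H.
= (0.586×6.250^2×1.020) / (0.115×6.250^1.5) = 23.35/1.797 = 13.0.
Since the desired path is higher order in R, keeping C_R high (PFR or concentrated feed) favours S.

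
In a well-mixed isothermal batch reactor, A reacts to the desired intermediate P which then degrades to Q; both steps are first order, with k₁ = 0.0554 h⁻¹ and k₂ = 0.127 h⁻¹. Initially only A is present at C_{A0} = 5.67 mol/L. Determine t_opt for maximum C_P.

11.6 h

For first-order series the maximum of C_P occurs at t_opt = ln(k₂/k₁)/(k₂−k₁).
= ln(0.127/0.0554)/(0.127−0.0554) = ln(2.292)/0.07160 = 0.8296/0.07160 = 11.6 h.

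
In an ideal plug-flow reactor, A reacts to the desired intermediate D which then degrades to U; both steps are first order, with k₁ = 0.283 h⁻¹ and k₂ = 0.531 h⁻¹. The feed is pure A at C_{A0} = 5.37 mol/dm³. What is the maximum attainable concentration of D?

Evaluating C_D at τ_opt = ln(k₂/k₁)/(k₂−k₁) gives C_{D,max}/C_{A0} = (k₁/k₂)^[k₂/(k₂−k₁)].
= (0.283/0.531)^(0.531/(0.531−0.283)) = (0.5330)^(2.141) = 0.2599.
C_{D,max} = 0.2599×5.37 = 1.40 mol/dm³.

1.40 mol/dm³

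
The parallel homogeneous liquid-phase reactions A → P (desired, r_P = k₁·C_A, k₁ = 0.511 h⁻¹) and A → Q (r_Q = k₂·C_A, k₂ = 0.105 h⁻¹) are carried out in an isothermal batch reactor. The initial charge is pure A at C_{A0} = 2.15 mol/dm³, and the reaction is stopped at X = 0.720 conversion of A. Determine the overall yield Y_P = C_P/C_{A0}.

C_A = C_{A0}(1−X) = 0.6020 mol/dm³.
Both paths are first order in A, so the instantaneous fraction to P is constant: dC_P/d(−C_A) = k₁/(k₁+k₂) = 0.8295.
C_P = 0.8295·(C_{A0}−C_A) = 0.8295×1.548 = 1.28 mol/dm³.
Y_P = C_P/C_{A0} = 1.284/2.15 = 0.597.

0.597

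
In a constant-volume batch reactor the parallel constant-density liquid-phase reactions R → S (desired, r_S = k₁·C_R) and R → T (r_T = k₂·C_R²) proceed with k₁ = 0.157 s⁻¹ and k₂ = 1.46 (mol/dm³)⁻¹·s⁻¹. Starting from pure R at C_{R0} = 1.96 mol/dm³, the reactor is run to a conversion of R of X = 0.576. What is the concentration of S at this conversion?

0.0849 mol/dm³

C_R = C_{R0}(1−X) = 0.8310 mol/dm³.
Along a PFR/batch, dC_S/dC_R = −r_S/(r_S+r_T) = −k₁/(k₁+k₂·C_R).
Integrating from C_{R0} to C_R: C_S = (0.157/1.46)·ln[(0.157+1.46·1.96)/(0.157+1.46·0.831)] = 0.1075·ln(3.019/1.370) = 0.08493 mol/dm³.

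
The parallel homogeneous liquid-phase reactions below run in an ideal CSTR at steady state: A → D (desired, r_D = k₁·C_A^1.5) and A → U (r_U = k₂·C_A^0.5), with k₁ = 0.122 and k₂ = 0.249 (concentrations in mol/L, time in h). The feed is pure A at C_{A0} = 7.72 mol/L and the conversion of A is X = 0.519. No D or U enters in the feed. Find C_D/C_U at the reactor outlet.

Exit C_A = C_{A0}(1−X) = 7.72×0.481 = 3.713 mol/L.
A CSTR operates uniformly at the exit composition, giving r_D = 0.8730 and r_U = 0.4798 (each k·C_A^n at C_A = 3.713).
Overall selectivity = C_D/C_U = r_Dτ/(r_Uτ) = r_D/r_U = 1.82.

1.82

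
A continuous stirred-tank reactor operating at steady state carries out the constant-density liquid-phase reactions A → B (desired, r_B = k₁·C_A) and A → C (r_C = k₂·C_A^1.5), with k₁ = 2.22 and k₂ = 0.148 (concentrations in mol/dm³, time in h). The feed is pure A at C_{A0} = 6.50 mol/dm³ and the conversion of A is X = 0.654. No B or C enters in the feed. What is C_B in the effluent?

3.86 mol/dm³

Exit C_A = C_{A0}(1−X) = 6.50×0.346 = 2.249 mol/dm³.
A CSTR operates uniformly at the exit composition, giving r_B = 4.993 and r_C = 0.4992 (each k·C_A^n at C_A = 2.249).
Fraction of consumed A going to B: r_B/(r_B+r_C) = 0.9091.
C_B = 0.9091·C_{A0}·X = 0.9091×6.50×0.654 = 3.86 mol/dm³.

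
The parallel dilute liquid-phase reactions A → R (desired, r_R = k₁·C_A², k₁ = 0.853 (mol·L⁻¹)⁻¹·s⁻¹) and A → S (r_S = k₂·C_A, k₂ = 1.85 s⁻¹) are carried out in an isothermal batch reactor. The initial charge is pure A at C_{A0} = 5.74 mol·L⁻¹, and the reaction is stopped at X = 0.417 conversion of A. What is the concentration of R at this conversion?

C_A = C_{A0}(1−X) = 3.346 mol·L⁻¹.
Along a PFR/batch, dC_S/dC_A = −r_S/(r_R+r_S) = −k₂/(k₂+k₁·C_A).
Integrating from C_{A0} to C_A: C_S = (1.85/0.853)·ln[(1.85+0.853·5.74)/(1.85+0.853·3.35)] = 2.169·ln(6.746/4.704) = 0.7818 mol·L⁻¹.
Then C_R = (C_{A0}−C_A) − C_S = 2.394 − 0.7818 = 1.612 mol·L⁻¹.

1.61 mol·L⁻¹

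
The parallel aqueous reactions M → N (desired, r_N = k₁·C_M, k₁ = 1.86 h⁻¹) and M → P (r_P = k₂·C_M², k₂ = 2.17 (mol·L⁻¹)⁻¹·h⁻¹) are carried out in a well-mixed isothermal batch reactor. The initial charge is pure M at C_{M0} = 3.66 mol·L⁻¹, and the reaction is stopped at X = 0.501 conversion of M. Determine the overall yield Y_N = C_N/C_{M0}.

0.122

C_M = C_{M0}(1−X) = 1.826 mol·L⁻¹.
Along a PFR/batch, dC_N/dC_M = −r_N/(r_N+r_P) = −k₁/(k₁+k₂·C_M).
Integrating from C_{M0} to C_M: C_N = (1.86/2.17)·ln[(1.86+2.17·3.66)/(1.86+2.17·1.83)] = 0.8571·ln(9.802/5.823) = 0.4464 mol·L⁻¹.
Y_N = C_N/C_{M0} = 0.4464/3.66 = 0.122.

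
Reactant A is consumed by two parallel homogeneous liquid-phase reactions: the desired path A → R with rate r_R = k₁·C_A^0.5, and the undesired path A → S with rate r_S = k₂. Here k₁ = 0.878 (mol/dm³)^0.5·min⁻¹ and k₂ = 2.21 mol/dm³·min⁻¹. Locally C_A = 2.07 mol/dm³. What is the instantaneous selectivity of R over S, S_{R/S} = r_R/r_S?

S_{R/S} = r_R/r_S = (k₁·C_A^0.5)/(k₂) = (k₁/k₂)·C_A^0.5.
= (0.878×2.070^0.5) / (2.21) = 1.263/2.210 = 0.572.
Since the desired path is higher order in A, keeping C_A high (PFR or concentrated feed) favours R.

0.572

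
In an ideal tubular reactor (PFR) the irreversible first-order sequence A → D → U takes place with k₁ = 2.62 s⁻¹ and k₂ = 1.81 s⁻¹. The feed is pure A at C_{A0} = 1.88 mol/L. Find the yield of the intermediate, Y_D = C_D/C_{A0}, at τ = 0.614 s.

0.417

For first-order series with pure A initially, C_D(τ) = k₁C_{A0}/(k₂−k₁)·(e^(−k₁τ) − e^(−k₂τ)).
e^(−k₁τ) = e^(−2.62×0.614) = e^(−1.609) = 0.2002; e^(−k₂τ) = e^(−1.111) = 0.3291.
C_D = 2.62×1.88/(1.81−2.62) × (0.2002−0.3291) = (-6.081)×(-0.1290) = 0.7842 mol/L.
Y_D = C_D/C_{A0} = 0.7842/1.88 = 0.417.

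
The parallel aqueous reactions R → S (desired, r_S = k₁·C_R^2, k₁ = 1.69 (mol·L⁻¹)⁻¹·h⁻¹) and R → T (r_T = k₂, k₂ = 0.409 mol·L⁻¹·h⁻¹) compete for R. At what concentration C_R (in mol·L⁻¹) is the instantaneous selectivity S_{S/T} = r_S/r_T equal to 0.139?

0.183 mol·L⁻¹

S_{S/T} = (k₁/k₂)·C_R^2 ⇒ C_R = (S·k₂/k₁)^(0.5).
= (0.139×0.409/1.69)^(0.5) = (0.03364)^(0.5) = 0.183 mol·L⁻¹.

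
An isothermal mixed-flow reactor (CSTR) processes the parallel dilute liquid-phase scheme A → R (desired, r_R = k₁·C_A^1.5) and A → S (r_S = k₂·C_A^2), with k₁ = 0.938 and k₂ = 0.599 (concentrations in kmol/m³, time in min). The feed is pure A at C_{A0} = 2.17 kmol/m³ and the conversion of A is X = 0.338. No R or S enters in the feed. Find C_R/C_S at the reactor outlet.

1.31

Exit C_A = C_{A0}(1−X) = 2.17×0.662 = 1.437 kmol/m³.
In a CSTR the entire volume is at exit conditions, so r_R = 0.938×1.437^1.5 = 1.615 and r_S = 0.599×1.437^2 = 1.236.
Overall selectivity = C_R/C_S = r_Rτ/(r_Sτ) = r_R/r_S = 1.31.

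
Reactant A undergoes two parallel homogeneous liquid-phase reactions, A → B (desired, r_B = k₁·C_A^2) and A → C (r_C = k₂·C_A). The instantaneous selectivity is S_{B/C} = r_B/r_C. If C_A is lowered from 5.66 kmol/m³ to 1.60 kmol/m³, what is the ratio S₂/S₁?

0.283

S_{B/C} = (k₁/k₂)·C_A, so S₂/S₁ = (C_{A,2}/C_{A,1}).
= 1.60/5.66 = 0.283.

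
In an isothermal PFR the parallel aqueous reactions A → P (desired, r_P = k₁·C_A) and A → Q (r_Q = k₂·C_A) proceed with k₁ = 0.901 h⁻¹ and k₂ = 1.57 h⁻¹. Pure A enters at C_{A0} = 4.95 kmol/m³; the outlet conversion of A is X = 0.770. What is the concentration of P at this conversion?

1.39 kmol/m³

C_A = C_{A0}(1−X) = 1.138 kmol/m³.
Both paths are first order in A, so the instantaneous fraction to P is constant: dC_P/d(−C_A) = k₁/(k₁+k₂) = 0.3646.
C_P = 0.3646·(C_{A0}−C_A) = 0.3646×3.812 = 1.39 kmol/m³.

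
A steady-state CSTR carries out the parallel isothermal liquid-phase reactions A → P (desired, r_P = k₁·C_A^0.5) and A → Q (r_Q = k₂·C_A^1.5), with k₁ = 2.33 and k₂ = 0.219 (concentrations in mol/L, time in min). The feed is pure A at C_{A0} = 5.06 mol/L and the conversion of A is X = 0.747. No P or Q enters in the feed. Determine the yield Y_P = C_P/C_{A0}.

Exit C_A = C_{A0}(1−X) = 5.06×0.253 = 1.280 mol/L.
A CSTR operates uniformly at the exit composition, giving r_P = 2.636 and r_Q = 0.3172 (each k·C_A^n at C_A = 1.280).
Fraction of consumed A going to P: r_P/(r_P+r_Q) = 0.8926.
C_P = 0.8926·C_{A0}·X = 0.8926×5.06×0.747 = 3.37 mol/L; Y_P = C_P/C_{A0} = 0.667.

0.667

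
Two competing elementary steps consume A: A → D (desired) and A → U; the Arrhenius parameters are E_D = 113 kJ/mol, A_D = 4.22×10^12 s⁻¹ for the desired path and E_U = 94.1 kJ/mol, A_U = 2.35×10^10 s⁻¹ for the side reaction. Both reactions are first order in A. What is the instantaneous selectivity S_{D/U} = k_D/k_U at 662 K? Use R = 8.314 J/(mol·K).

k_D/k_U = (A_D/A_U)·exp[−(E_D−E_U)/(RT)] = (A_D/A_U)·exp[(E_U−E_D)/(RT)].
(E_U−E_D)/(RT) = (94.1−113)×10³/(8.314×662) = -18900/5504 = -3.434.
k_D/k_U = (4.22×10^12/2.35×10^10)·exp(-3.434) = 179.6 × 0.03226 = 5.79.
Since E_D > E_U, raising the temperature improves selectivity toward D.

5.79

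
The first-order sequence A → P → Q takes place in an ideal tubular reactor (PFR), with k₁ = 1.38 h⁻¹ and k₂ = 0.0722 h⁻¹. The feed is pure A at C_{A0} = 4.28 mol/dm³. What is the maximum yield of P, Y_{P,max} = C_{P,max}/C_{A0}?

At the optimum, C_{P,max}/C_{A0} = (k₁/k₂)^[k₂/(k₂−k₁)].
= (1.38/0.0722)^(0.0722/(0.0722−1.38)) = (19.11)^(-0.05521) = 0.8497.

0.850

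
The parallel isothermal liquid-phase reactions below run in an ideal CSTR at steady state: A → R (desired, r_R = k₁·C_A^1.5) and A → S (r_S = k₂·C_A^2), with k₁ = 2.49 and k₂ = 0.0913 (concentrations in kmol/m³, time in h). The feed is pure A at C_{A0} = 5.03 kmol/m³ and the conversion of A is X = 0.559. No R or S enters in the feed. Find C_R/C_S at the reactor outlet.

Exit C_A = C_{A0}(1−X) = 5.03×0.441 = 2.218 kmol/m³.
Rates in a CSTR are evaluated at the outlet concentration: r_R = 2.49×2.218^1.5 = 8.226, r_S = 0.0913×2.218^2 = 0.4492.
Overall selectivity = C_R/C_S = r_Rτ/(r_Sτ) = r_R/r_S = 18.3.

18.3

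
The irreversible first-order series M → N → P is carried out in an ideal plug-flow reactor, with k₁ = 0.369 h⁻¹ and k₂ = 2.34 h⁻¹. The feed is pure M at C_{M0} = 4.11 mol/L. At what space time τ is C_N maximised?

0.937 h

The intermediate peaks when r₁ = r₂, i.e. k₁e^(−k₁τ) = k₂e^(−k₂τ), giving τ_opt = ln(k₂/k₁)/(k₂−k₁).
= ln(2.34/0.369)/(2.34−0.369) = ln(6.341)/1.971 = 1.847/1.971 = 0.937 h.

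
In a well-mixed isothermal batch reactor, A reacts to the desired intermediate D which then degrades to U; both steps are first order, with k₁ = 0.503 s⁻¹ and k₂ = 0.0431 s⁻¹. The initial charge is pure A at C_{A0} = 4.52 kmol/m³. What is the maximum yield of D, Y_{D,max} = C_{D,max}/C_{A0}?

0.794

At the optimum, C_{D,max}/C_{A0} = (k₁/k₂)^[k₂/(k₂−k₁)].
= (0.503/0.0431)^(0.0431/(0.0431−0.503)) = (11.67)^(-0.09372) = 0.7943.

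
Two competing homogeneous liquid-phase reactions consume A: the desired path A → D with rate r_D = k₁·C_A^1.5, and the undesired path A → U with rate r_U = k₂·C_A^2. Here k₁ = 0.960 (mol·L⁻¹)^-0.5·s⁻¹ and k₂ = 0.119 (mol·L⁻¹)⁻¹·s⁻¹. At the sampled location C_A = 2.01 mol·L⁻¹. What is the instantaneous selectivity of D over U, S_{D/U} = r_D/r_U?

5.69

S_{D/U} = r_D/r_U = (k₁·C_A^1.5)/(k₂·C_A^2) = (k₁/k₂)·C_A^-0.5.
= (0.960×2.010^1.5) / (0.119×2.010^2) = 2.736/0.4808 = 5.69.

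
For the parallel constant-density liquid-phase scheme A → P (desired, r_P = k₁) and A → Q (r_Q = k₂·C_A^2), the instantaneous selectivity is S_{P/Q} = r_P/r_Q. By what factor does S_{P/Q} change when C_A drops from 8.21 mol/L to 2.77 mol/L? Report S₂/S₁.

S_{P/Q} = (k₁/k₂)·C_A^-2, so S₂/S₁ = (C_{A,2}/C_{A,1})^-2.
= (2.77/8.21)^(-2) = (0.3374)^(-2) = 8.78.

8.78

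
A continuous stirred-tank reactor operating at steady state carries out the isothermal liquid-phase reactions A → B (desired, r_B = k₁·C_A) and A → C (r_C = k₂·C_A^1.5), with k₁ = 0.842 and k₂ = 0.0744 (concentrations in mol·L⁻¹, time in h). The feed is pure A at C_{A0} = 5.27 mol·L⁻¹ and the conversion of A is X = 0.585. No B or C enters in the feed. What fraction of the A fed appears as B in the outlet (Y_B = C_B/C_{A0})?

Exit C_A = C_{A0}(1−X) = 5.27×0.415 = 2.187 mol·L⁻¹.
A CSTR operates uniformly at the exit composition, giving r_B = 1.841 and r_C = 0.2406 (each k·C_A^n at C_A = 2.187).
Fraction of consumed A going to B: r_B/(r_B+r_C) = 0.8844.
C_B = 0.8844·C_{A0}·X = 0.8844×5.27×0.585 = 2.73 mol·L⁻¹; Y_B = C_B/C_{A0} = 0.517.

0.517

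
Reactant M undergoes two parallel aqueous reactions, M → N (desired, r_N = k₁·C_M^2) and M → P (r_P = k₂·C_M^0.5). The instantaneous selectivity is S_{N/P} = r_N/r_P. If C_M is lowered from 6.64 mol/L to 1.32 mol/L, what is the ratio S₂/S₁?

S_{N/P} = (k₁/k₂)·C_M^1.5, so S₂/S₁ = (C_{M,2}/C_{M,1})^1.5.
= (1.32/6.64)^1.5 = (0.1988)^1.5 = 0.0886.
Selectivity toward N falls as C_M falls — high-concentration operation is favoured.

0.0886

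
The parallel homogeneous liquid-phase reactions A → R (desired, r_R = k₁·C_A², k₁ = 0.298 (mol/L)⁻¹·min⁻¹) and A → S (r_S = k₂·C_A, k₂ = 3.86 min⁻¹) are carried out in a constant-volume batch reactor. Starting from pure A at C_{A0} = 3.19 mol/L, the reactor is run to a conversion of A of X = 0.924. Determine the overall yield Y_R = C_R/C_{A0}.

0.105

C_A = C_{A0}(1−X) = 0.2424 mol/L.
Along a PFR/batch, dC_S/dC_A = −r_S/(r_R+r_S) = −k₂/(k₂+k₁·C_A).
Integrating from C_{A0} to C_A: C_S = (3.86/0.298)·ln[(3.86+0.298·3.19)/(3.86+0.298·0.242)] = 12.95·ln(4.811/3.932) = 2.612 mol/L.
Then C_R = (C_{A0}−C_A) − C_S = 2.948 − 2.612 = 0.3360 mol/L.
Y_R = C_R/C_{A0} = 0.3360/3.19 = 0.105.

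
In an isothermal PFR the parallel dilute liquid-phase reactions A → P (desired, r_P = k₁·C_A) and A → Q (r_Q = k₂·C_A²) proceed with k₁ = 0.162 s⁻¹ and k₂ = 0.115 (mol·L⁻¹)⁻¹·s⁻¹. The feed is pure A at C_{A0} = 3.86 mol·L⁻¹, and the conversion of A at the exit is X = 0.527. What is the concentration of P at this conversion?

C_A = C_{A0}(1−X) = 1.826 mol·L⁻¹.
Along a PFR/batch, dC_P/dC_A = −r_P/(r_P+r_Q) = −k₁/(k₁+k₂·C_A).
Integrating from C_{A0} to C_A: C_P = (0.162/0.115)·ln[(0.162+0.115·3.86)/(0.162+0.115·1.83)] = 1.409·ln(0.6059/0.3720) = 0.6873 mol·L⁻¹.

0.687 mol·L⁻¹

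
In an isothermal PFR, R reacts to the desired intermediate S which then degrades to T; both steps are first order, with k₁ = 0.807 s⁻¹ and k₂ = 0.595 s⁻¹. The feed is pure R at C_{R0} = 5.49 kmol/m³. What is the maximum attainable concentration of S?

Evaluating C_S at τ_opt = ln(k₂/k₁)/(k₂−k₁) gives C_{S,max}/C_{R0} = (k₁/k₂)^[k₂/(k₂−k₁)].
= (0.807/0.595)^(0.595/(0.595−0.807)) = (1.356)^(-2.807) = 0.4251.
C_{S,max} = 0.4251×5.49 = 2.33 kmol/m³.

2.33 kmol/m³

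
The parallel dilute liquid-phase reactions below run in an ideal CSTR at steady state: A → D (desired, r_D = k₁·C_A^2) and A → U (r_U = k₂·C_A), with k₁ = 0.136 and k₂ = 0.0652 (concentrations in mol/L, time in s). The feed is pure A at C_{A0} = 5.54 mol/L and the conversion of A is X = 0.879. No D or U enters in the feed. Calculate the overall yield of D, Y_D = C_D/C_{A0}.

0.512

Exit C_A = C_{A0}(1−X) = 5.54×0.121 = 0.6703 mol/L.
In a CSTR the entire volume is at exit conditions, so r_D = 0.136×0.6703^2 = 0.06111 and r_U = 0.0652×0.6703 = 0.04371.
Fraction of consumed A going to D: r_D/(r_D+r_U) = 0.5830.
C_D = 0.5830·C_{A0}·X = 0.5830×5.54×0.879 = 2.84 mol/L; Y_D = C_D/C_{A0} = 0.512.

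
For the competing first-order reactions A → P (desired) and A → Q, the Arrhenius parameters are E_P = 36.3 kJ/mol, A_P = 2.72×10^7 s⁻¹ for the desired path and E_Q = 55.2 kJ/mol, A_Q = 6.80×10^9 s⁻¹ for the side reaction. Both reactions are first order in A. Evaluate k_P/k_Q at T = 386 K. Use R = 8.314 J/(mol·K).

1.44

With equal orders, S_{P/Q} = k_P/k_Q = (A_P/A_Q)·exp[(E_Q−E_P)/(RT)].
(E_Q−E_P)/(RT) = (55.2−36.3)×10³/(8.314×386) = 18900/3209 = 5.889.
k_P/k_Q = (2.72×10^7/6.80×10^9)·exp(5.889) = 0.004000 × 361.2 = 1.44.
Since E_P < E_Q, lowering the temperature improves selectivity toward P.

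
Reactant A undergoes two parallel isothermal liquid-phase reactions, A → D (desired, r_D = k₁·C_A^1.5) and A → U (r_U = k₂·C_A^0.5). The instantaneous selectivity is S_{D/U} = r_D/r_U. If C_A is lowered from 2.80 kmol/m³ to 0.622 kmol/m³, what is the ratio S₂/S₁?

0.222

S_{D/U} = (k₁/k₂)·C_A, so S₂/S₁ = (C_{A,2}/C_{A,1}).
= 0.622/2.80 = 0.222.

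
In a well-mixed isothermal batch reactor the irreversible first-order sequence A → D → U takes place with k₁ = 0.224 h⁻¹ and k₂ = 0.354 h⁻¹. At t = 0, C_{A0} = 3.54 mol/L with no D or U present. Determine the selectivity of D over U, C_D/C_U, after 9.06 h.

0.220

The intermediate concentration in a first-order A→B→C sequence is C_D = k₁C_{A0}(e^(−k₁t) − e^(−k₂t))/(k₂−k₁).
e^(−k₁t) = e^(−0.224×9.06) = e^(−2.029) = 0.1314; e^(−k₂t) = e^(−3.207) = 0.04047.
C_D = 0.224×3.54/(0.354−0.224) × (0.1314−0.04047) = 6.100×0.09094 = 0.5547 mol/L.
C_A = C_{A0}e^(−k₁t) = 0.4652 mol/L, so C_U = C_{A0}−C_A−C_D = 2.520 mol/L; C_D/C_U = 0.220.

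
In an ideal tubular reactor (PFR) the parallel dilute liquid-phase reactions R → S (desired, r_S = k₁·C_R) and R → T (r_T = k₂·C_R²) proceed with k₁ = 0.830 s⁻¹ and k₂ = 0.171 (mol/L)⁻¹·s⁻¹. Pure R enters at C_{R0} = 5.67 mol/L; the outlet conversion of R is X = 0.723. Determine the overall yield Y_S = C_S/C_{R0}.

0.422

C_R = C_{R0}(1−X) = 1.571 mol/L.
Along a PFR/batch, dC_S/dC_R = −r_S/(r_S+r_T) = −k₁/(k₁+k₂·C_R).
Integrating from C_{R0} to C_R: C_S = (0.830/0.171)·ln[(0.830+0.171·5.67)/(0.830+0.171·1.57)] = 4.854·ln(1.800/1.099) = 2.396 mol/L.
Y_S = C_S/C_{R0} = 2.396/5.67 = 0.422.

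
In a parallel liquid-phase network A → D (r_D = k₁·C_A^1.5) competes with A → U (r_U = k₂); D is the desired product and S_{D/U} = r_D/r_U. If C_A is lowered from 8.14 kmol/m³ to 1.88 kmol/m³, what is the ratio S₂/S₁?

0.111

S_{D/U} = (k₁/k₂)·C_A^1.5, so S₂/S₁ = (C_{A,2}/C_{A,1})^1.5.
= (1.88/8.14)^1.5 = (0.2310)^1.5 = 0.111.
Selectivity toward D falls as C_A falls — high-concentration operation is favoured.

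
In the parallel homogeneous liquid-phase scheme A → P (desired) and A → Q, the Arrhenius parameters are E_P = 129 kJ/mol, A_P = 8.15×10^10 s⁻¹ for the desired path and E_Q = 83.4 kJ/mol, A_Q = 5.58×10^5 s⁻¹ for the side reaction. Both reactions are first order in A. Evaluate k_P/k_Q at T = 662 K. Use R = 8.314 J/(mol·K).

36.8

With equal orders, S_{P/Q} = k_P/k_Q = (A_P/A_Q)·exp[(E_Q−E_P)/(RT)].
(E_Q−E_P)/(RT) = (83.4−129)×10³/(8.314×662) = -45600/5504 = -8.285.
k_P/k_Q = (8.15×10^10/5.58×10^5)·exp(-8.285) = 1.461×10^5 × 2.523×10^-4 = 36.8.
Since E_P > E_Q, raising the temperature improves selectivity toward P.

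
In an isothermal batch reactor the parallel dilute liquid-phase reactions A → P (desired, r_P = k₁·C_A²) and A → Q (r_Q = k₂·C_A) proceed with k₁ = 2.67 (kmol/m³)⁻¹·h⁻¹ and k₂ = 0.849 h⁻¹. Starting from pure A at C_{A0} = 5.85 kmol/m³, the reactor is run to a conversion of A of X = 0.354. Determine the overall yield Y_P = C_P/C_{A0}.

0.332

C_A = C_{A0}(1−X) = 3.779 kmol/m³.
Along a PFR/batch, dC_Q/dC_A = −r_Q/(r_P+r_Q) = −k₂/(k₂+k₁·C_A).
Integrating from C_{A0} to C_A: C_Q = (0.849/2.67)·ln[(0.849+2.67·5.85)/(0.849+2.67·3.78)] = 0.3180·ln(16.47/10.94) = 0.1301 kmol/m³.
Then C_P = (C_{A0}−C_A) − C_Q = 2.071 − 0.1301 = 1.941 kmol/m³.
Y_P = C_P/C_{A0} = 1.941/5.85 = 0.332.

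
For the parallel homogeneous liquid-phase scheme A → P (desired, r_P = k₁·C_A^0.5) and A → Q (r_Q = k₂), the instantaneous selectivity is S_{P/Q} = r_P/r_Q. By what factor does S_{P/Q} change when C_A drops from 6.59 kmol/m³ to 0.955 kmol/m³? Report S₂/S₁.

0.381

S_{P/Q} = (k₁/k₂)·C_A^0.5, so S₂/S₁ = (C_{A,2}/C_{A,1})^0.5.
= (0.955/6.59)^0.5 = (0.1449)^0.5 = 0.381.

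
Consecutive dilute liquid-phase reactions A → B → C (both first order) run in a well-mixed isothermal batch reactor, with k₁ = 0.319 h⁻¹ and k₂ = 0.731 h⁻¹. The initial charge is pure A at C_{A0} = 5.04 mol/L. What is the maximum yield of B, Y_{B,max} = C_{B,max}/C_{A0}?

For a first-order series the maximum intermediate yield is C_{B,max}/C_{A0} = (k₁/k₂)^[k₂/(k₂−k₁)].
= (0.319/0.731)^(0.731/(0.731−0.319)) = (0.4364)^(1.774) = 0.2296.

0.230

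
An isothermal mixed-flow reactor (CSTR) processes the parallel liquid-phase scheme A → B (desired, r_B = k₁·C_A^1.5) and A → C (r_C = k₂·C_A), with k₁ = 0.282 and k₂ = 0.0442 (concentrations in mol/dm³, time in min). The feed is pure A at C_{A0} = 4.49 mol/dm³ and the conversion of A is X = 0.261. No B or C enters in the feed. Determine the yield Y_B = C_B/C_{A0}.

0.240

Exit C_A = C_{A0}(1−X) = 4.49×0.739 = 3.318 mol/dm³.
In a CSTR the entire volume is at exit conditions, so r_B = 0.282×3.318^1.5 = 1.704 and r_C = 0.0442×3.318 = 0.1467.
Fraction of consumed A going to B: r_B/(r_B+r_C) = 0.9208.
C_B = 0.9208·C_{A0}·X = 0.9208×4.49×0.261 = 1.08 mol/dm³; Y_B = C_B/C_{A0} = 0.240.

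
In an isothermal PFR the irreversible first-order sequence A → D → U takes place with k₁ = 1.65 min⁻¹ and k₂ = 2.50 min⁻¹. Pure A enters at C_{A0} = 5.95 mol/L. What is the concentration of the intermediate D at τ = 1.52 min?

For first-order series with pure A initially, C_D(τ) = k₁C_{A0}/(k₂−k₁)·(e^(−k₁τ) − e^(−k₂τ)).
e^(−k₁τ) = e^(−1.65×1.52) = e^(−2.508) = 0.08143; e^(−k₂τ) = e^(−3.800) = 0.02237.
C_D = 1.65×5.95/(2.50−1.65) × (0.08143−0.02237) = 11.55×0.05906 = 0.6821 mol/L.

0.682 mol/L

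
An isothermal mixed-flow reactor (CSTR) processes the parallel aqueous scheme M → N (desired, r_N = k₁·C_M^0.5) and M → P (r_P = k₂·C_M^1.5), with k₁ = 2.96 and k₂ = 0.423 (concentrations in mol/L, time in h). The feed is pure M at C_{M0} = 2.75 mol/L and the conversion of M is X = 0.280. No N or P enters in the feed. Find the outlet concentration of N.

0.600 mol/L

Exit C_M = C_{M0}(1−X) = 2.75×0.720 = 1.980 mol/L.
In a CSTR the entire volume is at exit conditions, so r_N = 2.96×1.980^0.5 = 4.165 and r_P = 0.423×1.980^1.5 = 1.179.
Fraction of consumed M going to N: r_N/(r_N+r_P) = 0.7795.
C_N = 0.7795·C_{M0}·X = 0.7795×2.75×0.280 = 0.600 mol/L.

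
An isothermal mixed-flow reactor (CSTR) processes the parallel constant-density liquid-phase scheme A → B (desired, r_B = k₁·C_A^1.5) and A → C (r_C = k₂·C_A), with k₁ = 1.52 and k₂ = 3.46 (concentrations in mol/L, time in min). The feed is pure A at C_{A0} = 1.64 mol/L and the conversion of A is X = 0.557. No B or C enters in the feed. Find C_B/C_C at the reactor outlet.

Exit C_A = C_{A0}(1−X) = 1.64×0.443 = 0.7265 mol/L.
In a CSTR the entire volume is at exit conditions, so r_B = 1.52×0.7265^1.5 = 0.9413 and r_C = 3.46×0.7265 = 2.514.
Overall selectivity = C_B/C_C = r_Bτ/(r_Cτ) = r_B/r_C = 0.374.

0.374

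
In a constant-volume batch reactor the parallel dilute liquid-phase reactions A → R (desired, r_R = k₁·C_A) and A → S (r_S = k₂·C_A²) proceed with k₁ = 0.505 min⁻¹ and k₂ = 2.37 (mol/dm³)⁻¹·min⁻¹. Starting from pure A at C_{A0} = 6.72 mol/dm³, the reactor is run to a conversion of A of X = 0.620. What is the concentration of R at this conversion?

0.196 mol/dm³

C_A = C_{A0}(1−X) = 2.554 mol/dm³.
Along a PFR/batch, dC_R/dC_A = −r_R/(r_R+r_S) = −k₁/(k₁+k₂·C_A).
Integrating from C_{A0} to C_A: C_R = (0.505/2.37)·ln[(0.505+2.37·6.72)/(0.505+2.37·2.55)] = 0.2131·ln(16.43/6.557) = 0.1957 mol/dm³.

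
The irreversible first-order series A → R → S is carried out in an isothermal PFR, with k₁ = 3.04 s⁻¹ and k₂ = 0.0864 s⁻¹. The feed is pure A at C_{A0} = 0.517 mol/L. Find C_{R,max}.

At the optimum, C_{R,max}/C_{A0} = (k₁/k₂)^[k₂/(k₂−k₁)].
= (3.04/0.0864)^(0.0864/(0.0864−3.04)) = (35.19)^(-0.02925) = 0.9011.
C_{R,max} = 0.9011×0.517 = 0.466 mol/L.

0.466 mol/L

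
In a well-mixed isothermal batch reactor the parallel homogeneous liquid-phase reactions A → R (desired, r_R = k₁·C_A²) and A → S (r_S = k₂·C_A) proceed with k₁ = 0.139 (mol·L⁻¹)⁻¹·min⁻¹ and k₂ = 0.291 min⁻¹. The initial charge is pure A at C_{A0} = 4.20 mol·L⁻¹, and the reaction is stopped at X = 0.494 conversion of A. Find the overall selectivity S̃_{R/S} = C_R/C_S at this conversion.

1.48

C_A = C_{A0}(1−X) = 2.125 mol·L⁻¹.
Along a PFR/batch, dC_S/dC_A = −r_S/(r_R+r_S) = −k₂/(k₂+k₁·C_A).
Integrating from C_{A0} to C_A: C_S = (0.291/0.139)·ln[(0.291+0.139·4.20)/(0.291+0.139·2.13)] = 2.094·ln(0.8748/0.5864) = 0.8374 mol·L⁻¹.
Then C_R = (C_{A0}−C_A) − C_S = 2.075 − 0.8374 = 1.237 mol·L⁻¹.
S̃_{R/S} = C_R/C_S = 1.237/0.8374 = 1.48.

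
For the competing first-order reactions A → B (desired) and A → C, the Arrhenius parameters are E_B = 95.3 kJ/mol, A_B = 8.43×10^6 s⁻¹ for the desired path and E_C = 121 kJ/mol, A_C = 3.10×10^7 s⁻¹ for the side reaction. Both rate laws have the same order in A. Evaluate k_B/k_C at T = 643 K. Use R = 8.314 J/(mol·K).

33.3

With equal orders, S_{B/C} = k_B/k_C = (A_B/A_C)·exp[(E_C−E_B)/(RT)].
(E_C−E_B)/(RT) = (121−95.3)×10³/(8.314×643) = 25700/5346 = 4.807.
k_B/k_C = (8.43×10^6/3.10×10^7)·exp(4.807) = 0.2719 × 122.4 = 33.3.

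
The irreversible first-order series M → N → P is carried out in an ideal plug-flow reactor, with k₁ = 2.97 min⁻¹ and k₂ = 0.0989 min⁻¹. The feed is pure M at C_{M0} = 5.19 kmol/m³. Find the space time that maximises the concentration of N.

1.18 min

Setting dC_N/dτ = 0 gives τ_opt = ln(k₂/k₁)/(k₂−k₁).
= ln(0.0989/2.97)/(0.0989−2.97) = ln(0.03330)/-2.871 = -3.402/-2.871 = 1.18 min.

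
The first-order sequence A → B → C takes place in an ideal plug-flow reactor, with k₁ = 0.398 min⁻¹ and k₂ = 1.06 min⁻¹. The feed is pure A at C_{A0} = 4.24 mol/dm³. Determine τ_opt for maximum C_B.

Setting dC_B/dτ = 0 gives τ_opt = ln(k₂/k₁)/(k₂−k₁).
= ln(1.06/0.398)/(1.06−0.398) = ln(2.663)/0.6620 = 0.9796/0.6620 = 1.48 min.

1.48 min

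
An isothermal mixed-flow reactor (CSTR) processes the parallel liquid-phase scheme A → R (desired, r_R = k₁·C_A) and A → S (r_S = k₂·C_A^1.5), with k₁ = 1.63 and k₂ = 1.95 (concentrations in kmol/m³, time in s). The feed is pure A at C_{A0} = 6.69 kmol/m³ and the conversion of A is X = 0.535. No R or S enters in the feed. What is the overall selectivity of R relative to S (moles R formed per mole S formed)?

0.474

Exit C_A = C_{A0}(1−X) = 6.69×0.465 = 3.111 kmol/m³.
Rates in a CSTR are evaluated at the outlet concentration: r_R = 1.63×3.111 = 5.071, r_S = 1.95×3.111^1.5 = 10.70.
Overall selectivity = C_R/C_S = r_Rτ/(r_Sτ) = r_R/r_S = 0.474.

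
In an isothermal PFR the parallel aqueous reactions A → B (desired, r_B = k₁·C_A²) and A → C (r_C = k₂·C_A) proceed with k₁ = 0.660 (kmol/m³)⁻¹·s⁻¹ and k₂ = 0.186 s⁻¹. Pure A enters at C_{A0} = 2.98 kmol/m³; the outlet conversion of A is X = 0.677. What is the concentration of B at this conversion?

C_A = C_{A0}(1−X) = 0.9625 kmol/m³.
Along a PFR/batch, dC_C/dC_A = −r_C/(r_B+r_C) = −k₂/(k₂+k₁·C_A).
Integrating from C_{A0} to C_A: C_C = (0.186/0.660)·ln[(0.186+0.660·2.98)/(0.186+0.660·0.963)] = 0.2818·ln(2.153/0.8213) = 0.2716 kmol/m³.
Then C_B = (C_{A0}−C_A) − C_C = 2.017 − 0.2716 = 1.746 kmol/m³.

1.75 kmol/m³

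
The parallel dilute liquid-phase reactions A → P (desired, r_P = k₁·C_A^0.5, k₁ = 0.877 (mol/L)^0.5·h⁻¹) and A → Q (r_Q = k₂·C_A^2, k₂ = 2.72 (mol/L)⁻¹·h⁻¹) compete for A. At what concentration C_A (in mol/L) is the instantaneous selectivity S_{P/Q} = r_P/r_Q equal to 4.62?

0.170 mol/L

S_{P/Q} = (k₁/k₂)·C_A^-1.5 ⇒ C_A = (S·k₂/k₁)^(1/(-1.5)).
= (4.62×2.72/0.877)^(-0.6667) = (14.33)^(-0.6667) = 0.170 mol/L.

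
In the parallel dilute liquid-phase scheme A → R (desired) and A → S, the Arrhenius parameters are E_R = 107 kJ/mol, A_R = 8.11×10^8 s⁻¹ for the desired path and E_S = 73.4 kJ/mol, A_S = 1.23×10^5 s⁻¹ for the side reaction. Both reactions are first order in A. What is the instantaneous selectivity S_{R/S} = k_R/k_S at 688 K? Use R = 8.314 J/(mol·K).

k_R/k_S = (A_R/A_S)·exp[−(E_R−E_S)/(RT)] = (A_R/A_S)·exp[(E_S−E_R)/(RT)].
(E_S−E_R)/(RT) = (73.4−107)×10³/(8.314×688) = -33600/5720 = -5.874.
k_R/k_S = (8.11×10^8/1.23×10^5)·exp(-5.874) = 6593 × 0.002811 = 18.5.

18.5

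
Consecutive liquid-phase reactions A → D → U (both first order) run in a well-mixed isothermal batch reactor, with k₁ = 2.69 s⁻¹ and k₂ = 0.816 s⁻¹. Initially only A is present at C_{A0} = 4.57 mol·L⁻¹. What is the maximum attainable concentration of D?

2.72 mol·L⁻¹

Evaluating C_D at t_opt = ln(k₂/k₁)/(k₂−k₁) gives C_{D,max}/C_{A0} = (k₁/k₂)^[k₂/(k₂−k₁)].
= (2.69/0.816)^(0.816/(0.816−2.69)) = (3.297)^(-0.4354) = 0.5949.
C_{D,max} = 0.5949×4.57 = 2.72 mol·L⁻¹.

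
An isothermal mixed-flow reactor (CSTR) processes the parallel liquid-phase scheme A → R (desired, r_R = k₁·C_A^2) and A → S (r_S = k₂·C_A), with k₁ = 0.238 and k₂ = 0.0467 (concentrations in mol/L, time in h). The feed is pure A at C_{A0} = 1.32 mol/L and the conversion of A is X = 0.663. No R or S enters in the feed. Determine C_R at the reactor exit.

Exit C_A = C_{A0}(1−X) = 1.32×0.337 = 0.4448 mol/L.
Rates in a CSTR are evaluated at the outlet concentration: r_R = 0.238×0.4448^2 = 0.04710, r_S = 0.0467×0.4448 = 0.02077.
Fraction of consumed A going to R: r_R/(r_R+r_S) = 0.6939.
C_R = 0.6939·C_{A0}·X = 0.6939×1.32×0.663 = 0.607 mol/L.

0.607 mol/L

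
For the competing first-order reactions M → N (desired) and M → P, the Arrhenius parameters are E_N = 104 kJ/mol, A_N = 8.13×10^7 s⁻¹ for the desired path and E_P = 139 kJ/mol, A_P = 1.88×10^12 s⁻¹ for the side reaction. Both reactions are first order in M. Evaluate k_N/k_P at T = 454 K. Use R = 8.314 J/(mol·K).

k_N/k_P = (A_N/A_P)·exp[−(E_N−E_P)/(RT)] = (A_N/A_P)·exp[(E_P−E_N)/(RT)].
(E_P−E_N)/(RT) = (139−104)×10³/(8.314×454) = 35000/3775 = 9.273.
k_N/k_P = (8.13×10^7/1.88×10^12)·exp(9.273) = 4.324×10^-5 × 10643 = 0.460.
Since E_N < E_P, lowering the temperature improves selectivity toward N.

0.460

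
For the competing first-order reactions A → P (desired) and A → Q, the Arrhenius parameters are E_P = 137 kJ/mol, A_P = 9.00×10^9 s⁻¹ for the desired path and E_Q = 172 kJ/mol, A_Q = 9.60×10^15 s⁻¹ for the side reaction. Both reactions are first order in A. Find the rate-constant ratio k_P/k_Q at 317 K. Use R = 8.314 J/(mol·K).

0.549

With equal orders, S_{P/Q} = k_P/k_Q = (A_P/A_Q)·exp[(E_Q−E_P)/(RT)].
(E_Q−E_P)/(RT) = (172−137)×10³/(8.314×317) = 35000/2636 = 13.28.
k_P/k_Q = (9.00×10^9/9.60×10^15)·exp(13.28) = 9.375×10^-7 × 5.854×10^5 = 0.549.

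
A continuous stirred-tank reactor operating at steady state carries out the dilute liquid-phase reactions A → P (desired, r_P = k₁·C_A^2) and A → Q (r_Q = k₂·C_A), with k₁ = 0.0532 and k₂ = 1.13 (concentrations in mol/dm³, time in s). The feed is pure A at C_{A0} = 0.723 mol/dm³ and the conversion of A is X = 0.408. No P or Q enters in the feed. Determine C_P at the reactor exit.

0.00583 mol/dm³

Exit C_A = C_{A0}(1−X) = 0.723×0.592 = 0.4280 mol/dm³.
In a CSTR the entire volume is at exit conditions, so r_P = 0.0532×0.4280^2 = 0.009746 and r_Q = 1.13×0.4280 = 0.4837.
Fraction of consumed A going to P: r_P/(r_P+r_Q) = 0.01975.
C_P = 0.01975·C_{A0}·X = 0.01975×0.723×0.408 = 0.00583 mol/dm³.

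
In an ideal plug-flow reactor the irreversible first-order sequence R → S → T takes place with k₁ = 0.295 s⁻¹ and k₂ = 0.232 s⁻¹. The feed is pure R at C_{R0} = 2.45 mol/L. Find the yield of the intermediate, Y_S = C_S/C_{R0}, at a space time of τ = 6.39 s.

The intermediate concentration in a first-order A→B→C sequence is C_S = k₁C_{R0}(e^(−k₁τ) − e^(−k₂τ))/(k₂−k₁).
e^(−k₁τ) = e^(−0.295×6.39) = e^(−1.885) = 0.1518; e^(−k₂τ) = e^(−1.482) = 0.2271.
C_S = 0.295×2.45/(0.232−0.295) × (0.1518−0.2271) = (-11.47)×(-0.07525) = 0.8633 mol/L.
Y_S = C_S/C_{R0} = 0.8633/2.45 = 0.352.

0.352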